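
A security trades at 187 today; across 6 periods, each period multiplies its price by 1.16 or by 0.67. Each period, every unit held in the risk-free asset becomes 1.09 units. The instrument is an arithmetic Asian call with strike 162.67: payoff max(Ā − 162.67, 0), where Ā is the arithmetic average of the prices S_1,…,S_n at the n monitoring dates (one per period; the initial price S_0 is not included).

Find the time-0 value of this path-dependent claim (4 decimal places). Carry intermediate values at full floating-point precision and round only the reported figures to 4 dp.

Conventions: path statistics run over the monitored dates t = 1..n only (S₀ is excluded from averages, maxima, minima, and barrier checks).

price = 57.3179

Risk-neutral up-probability p* = (R−d)/(u−d) = (1.09−0.67)/(1.16−0.67) = 0.8571; the claim prices as the p*-weighted sum of path payoffs discounted by R^6.
Enumerate all 2^6 = 64 price paths (U = up ×1.16, D = down ×0.67); each path with k up-moves has probability p*^k·(1−p*)^(6−k).
DDDDDD: Ā=57.5538, payoff=0.0000, prob=0.000008
UDDDDD: Ā=99.6453, payoff=0.0000, prob=0.000051
DUDDDD: Ā=84.3737, payoff=0.0000, prob=0.000051
UUDDDD: Ā=146.0798, payoff=0.0000, prob=0.000306
DDUDDD: Ā=74.1417, payoff=0.0000, prob=0.000051
UDUDDD: Ā=128.3647, payoff=0.0000, prob=0.000306
DUUDDD: Ā=113.0930, payoff=0.0000, prob=0.000306
UUUDDD: Ā=195.8028, payoff=33.1328, prob=0.001836
DDDUDD: Ā=67.2862, payoff=0.0000, prob=0.000051
UDDUDD: Ā=116.4955, payoff=0.0000, prob=0.000306
DUDUDD: Ā=101.2238, payoff=0.0000, prob=0.000306
UUDUDD: Ā=175.2532, payoff=12.5832, prob=0.001836
DDUUDD: Ā=90.9918, payoff=0.0000, prob=0.000306
UDUUDD: Ā=157.5381, payoff=0.0000, prob=0.001836
DUUUDD: Ā=142.2664, payoff=0.0000, prob=0.001836
UUUUDD: Ā=246.3120, payoff=83.6420, prob=0.011016
DDDDUD: Ā=62.6931, payoff=0.0000, prob=0.000051
UDDDUD: Ā=108.5432, payoff=0.0000, prob=0.000306
DUDDUD: Ā=93.2715, payoff=0.0000, prob=0.000306
UUDDUD: Ā=161.4850, payoff=0.0000, prob=0.001836
DDUDUD: Ā=83.0395, payoff=0.0000, prob=0.000306
UDUDUD: Ā=143.7699, payoff=0.0000, prob=0.001836
DUUDUD: Ā=128.4982, payoff=0.0000, prob=0.001836
UUUDUD: Ā=222.4745, payoff=59.8045, prob=0.011016
DDDUUD: Ā=76.1841, payoff=0.0000, prob=0.000306
UDDUUD: Ā=131.9008, payoff=0.0000, prob=0.001836
DUDUUD: Ā=116.6291, payoff=0.0000, prob=0.001836
UUDUUD: Ā=201.9250, payoff=39.2550, prob=0.011016
DDUUUD: Ā=106.3971, payoff=0.0000, prob=0.001836
UDUUUD: Ā=184.2099, payoff=21.5399, prob=0.011016
DUUUUD: Ā=168.9382, payoff=6.2682, prob=0.011016
UUUUUD: Ā=292.4900, payoff=129.8200, prob=0.066095
DDDDDU: Ā=59.6156, payoff=0.0000, prob=0.000051
UDDDDU: Ā=103.2151, payoff=0.0000, prob=0.000306
DUDDDU: Ā=87.9435, payoff=0.0000, prob=0.000306
UUDDDU: Ā=152.2603, payoff=0.0000, prob=0.001836
DDUDDU: Ā=77.7115, payoff=0.0000, prob=0.000306
UDUDDU: Ā=134.5452, payoff=0.0000, prob=0.001836
DUUDDU: Ā=119.2735, payoff=0.0000, prob=0.001836
UUUDDU: Ā=206.5034, payoff=43.8334, prob=0.011016
DDDUDU: Ā=70.8560, payoff=0.0000, prob=0.000306
UDDUDU: Ā=122.6761, payoff=0.0000, prob=0.001836
DUDUDU: Ā=107.4044, payoff=0.0000, prob=0.001836
UUDUDU: Ā=185.9539, payoff=23.2839, prob=0.011016
DDUUDU: Ā=97.1724, payoff=0.0000, prob=0.001836
UDUUDU: Ā=168.2387, payoff=5.5687, prob=0.011016
DUUUDU: Ā=152.9671, payoff=0.0000, prob=0.011016
UUUUDU: Ā=264.8385, payoff=102.1685, prob=0.066095
DDDDUU: Ā=66.2628, payoff=0.0000, prob=0.000306
UDDDUU: Ā=114.7237, payoff=0.0000, prob=0.001836
DUDDUU: Ā=99.4521, payoff=0.0000, prob=0.001836
UUDDUU: Ā=172.1857, payoff=9.5157, prob=0.011016
DDUDUU: Ā=89.2201, payoff=0.0000, prob=0.001836
UDUDUU: Ā=154.4705, payoff=0.0000, prob=0.011016
DUUDUU: Ā=139.1989, payoff=0.0000, prob=0.011016
UUUDUU: Ā=241.0010, payoff=78.3310, prob=0.066095
DDDUUU: Ā=82.3646, payoff=0.0000, prob=0.001836
UDDUUU: Ā=142.6014, payoff=0.0000, prob=0.011016
DUDUUU: Ā=127.3297, payoff=0.0000, prob=0.011016
UUDUUU: Ā=220.4515, payoff=57.7815, prob=0.066095
DDUUUU: Ā=117.0977, payoff=0.0000, prob=0.011016
UDUUUU: Ā=202.7363, payoff=40.0663, prob=0.066095
DUUUUU: Ā=187.4647, payoff=24.7947, prob=0.066095
UUUUUU: Ā=324.5657, payoff=161.8957, prob=0.396569
Price = Σ prob·payoff / R^6 = 96.127875 / 1.677100 = 57.3179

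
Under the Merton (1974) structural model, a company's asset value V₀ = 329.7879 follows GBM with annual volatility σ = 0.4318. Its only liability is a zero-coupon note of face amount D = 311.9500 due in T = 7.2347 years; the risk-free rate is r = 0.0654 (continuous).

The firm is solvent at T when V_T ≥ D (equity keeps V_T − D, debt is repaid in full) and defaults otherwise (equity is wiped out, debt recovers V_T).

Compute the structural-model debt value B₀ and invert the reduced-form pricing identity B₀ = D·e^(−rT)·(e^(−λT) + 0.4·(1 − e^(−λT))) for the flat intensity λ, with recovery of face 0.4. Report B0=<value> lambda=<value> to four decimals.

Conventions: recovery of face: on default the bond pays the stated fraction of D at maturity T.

B0=136.9797 lambda=0.0936

Apply the equity-as-call identities (strike 311.9500, horizon 7.2347 years):
d₁ = [ln(V₀/D) + (r + σ²/2)T] / (σ√T)
   = [ln(329.7879/311.9500) + (0.0654 + 0.5·0.4318²)·7.2347] / (0.4318·√7.2347)
   = [0.055607 + 1.147609] / 1.161430 = 1.035978
d₂ = d₁ − σ√T = 1.035978 − 1.161430 = -0.125452
N(d₁) = 0.849894,  N(d₂) = 0.450083,  e^(−rT) = 0.623037
E₀ = V₀·N(d₁) − D·e^(−rT)·N(d₂)
   = 329.7879·0.849894 − 311.9500·0.623037·0.450083 = 192.808182
B₀ = V₀ − E₀ = 329.7879 − 192.808182 = 136.979718
e^(−λT) = (B₀·e^(rT)/D − 0.4)/(1 − 0.4) = (136.9797·1.605041/311.9500 − 0.4)/0.6 = 0.50797698
λ = −ln(0.50797698)/7.2347 = 0.093621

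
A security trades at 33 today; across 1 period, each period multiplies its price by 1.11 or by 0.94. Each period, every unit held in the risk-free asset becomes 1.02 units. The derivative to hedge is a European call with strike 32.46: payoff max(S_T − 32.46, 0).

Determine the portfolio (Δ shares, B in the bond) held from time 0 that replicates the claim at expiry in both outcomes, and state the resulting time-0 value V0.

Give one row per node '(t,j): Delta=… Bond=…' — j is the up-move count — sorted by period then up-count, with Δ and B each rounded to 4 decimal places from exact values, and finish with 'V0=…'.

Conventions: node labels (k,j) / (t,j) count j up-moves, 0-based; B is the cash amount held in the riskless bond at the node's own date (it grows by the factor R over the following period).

(0,0): Delta=0.7433 Bond=-22.6055
V0=1.9239

No-arbitrage ⇒ martingale measure with p* = (R−d)/(u−d) = 0.4706.
Payoffs at expiry: V(1,0)=0.0000, V(1,1)=4.1700
(0,0): S=33.0000. Δ = (V_up−V_dn)/(S_up−S_dn) = (4.1700−0.0000)/(36.6300−31.0200) = 0.7433. V = [p*·4.1700 + (1−p*)·0.0000]/1.02 = 1.9239. B = V − Δ·S = -22.6055.
Check: Δ(0,0)·S0 + B(0,0) = 1.9239 = V0.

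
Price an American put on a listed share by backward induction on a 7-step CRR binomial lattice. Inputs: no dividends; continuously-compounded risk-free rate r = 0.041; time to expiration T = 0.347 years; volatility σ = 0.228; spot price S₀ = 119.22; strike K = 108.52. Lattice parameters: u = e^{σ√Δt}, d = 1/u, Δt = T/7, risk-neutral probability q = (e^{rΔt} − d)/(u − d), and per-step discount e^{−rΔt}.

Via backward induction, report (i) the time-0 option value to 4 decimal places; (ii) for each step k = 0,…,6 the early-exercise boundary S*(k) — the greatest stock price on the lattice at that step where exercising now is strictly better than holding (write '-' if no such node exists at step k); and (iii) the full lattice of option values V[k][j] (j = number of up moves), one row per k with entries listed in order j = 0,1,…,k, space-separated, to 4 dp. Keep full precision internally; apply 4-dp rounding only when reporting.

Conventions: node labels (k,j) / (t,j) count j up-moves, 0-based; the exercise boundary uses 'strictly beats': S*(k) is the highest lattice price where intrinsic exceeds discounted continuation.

Δt=0.04957, u=1.05207, d=0.95050, q=0.50734, disc=e^(-rΔt)=0.99797
k=7 terminal: V=max(K-S,0) → 24.9548 16.0251 6.1411 0.0000 0.0000 0.0000 0.0000 0.0000
k=6: j=0 S=87.9167 intr=20.6033 cont=20.3829 V=20.6033[EX]; j=1 S=97.3115 intr=11.2085 cont=10.9882 V=11.2085[EX]; j=2 S=107.7101 intr=0.8099 cont=3.0193 V=3.0193[hold]; j=3 S=119.2200 intr=0.0000 cont=0.0000 V=0.0000[hold]; j=4 S=131.9598 intr=0.0000 cont=0.0000 V=0.0000[hold]; j=5 S=146.0610 intr=0.0000 cont=0.0000 V=0.0000[hold]; j=6 S=161.6690 intr=0.0000 cont=0.0000 V=0.0000[hold]  S*(6)=97.3115
k=5: j=0 S=92.4949 intr=16.0251 cont=15.8048 V=16.0251[EX]; j=1 S=102.3789 intr=6.1411 cont=7.0395 V=7.0395[hold]; j=2 S=113.3190 intr=0.0000 cont=1.4845 V=1.4845[hold]; j=3 S=125.4283 intr=0.0000 cont=0.0000 V=0.0000[hold]; j=4 S=138.8315 intr=0.0000 cont=0.0000 V=0.0000[hold]; j=5 S=153.6669 intr=0.0000 cont=0.0000 V=0.0000[hold]  S*(5)=92.4949
k=4: j=0 S=97.3115 intr=11.2085 cont=11.4430 V=11.4430[hold]; j=1 S=107.7101 intr=0.8099 cont=4.2126 V=4.2126[hold]; j=2 S=119.2200 intr=0.0000 cont=0.7299 V=0.7299[hold]; j=3 S=131.9598 intr=0.0000 cont=0.0000 V=0.0000[hold]; j=4 S=146.0610 intr=0.0000 cont=0.0000 V=0.0000[hold]  S*(4)=-
k=3: j=0 S=102.3789 intr=6.1411 cont=7.7589 V=7.7589[hold]; j=1 S=113.3190 intr=0.0000 cont=2.4407 V=2.4407[hold]; j=2 S=125.4283 intr=0.0000 cont=0.3588 V=0.3588[hold]; j=3 S=138.8315 intr=0.0000 cont=0.0000 V=0.0000[hold]  S*(3)=-
k=2: j=0 S=107.7101 intr=0.8099 cont=5.0505 V=5.0505[hold]; j=1 S=119.2200 intr=0.0000 cont=1.3817 V=1.3817[hold]; j=2 S=131.9598 intr=0.0000 cont=0.1764 V=0.1764[hold]  S*(2)=-
k=1: j=0 S=113.3190 intr=0.0000 cont=3.1827 V=3.1827[hold]; j=1 S=125.4283 intr=0.0000 cont=0.7686 V=0.7686[hold]  S*(1)=-
k=0: j=0 S=119.2200 intr=0.0000 cont=1.9540 V=1.9540[hold]  S*(0)=-

price = 1.9540
boundary = - - - - - 92.4949 97.3115
tree:
1.9540
3.1827 0.7686
5.0505 1.3817 0.1764
7.7589 2.4407 0.3588 0.0000
11.4430 4.2126 0.7299 0.0000 0.0000
16.0251 7.0395 1.4845 0.0000 0.0000 0.0000
20.6033 11.2085 3.0193 0.0000 0.0000 0.0000 0.0000
24.9548 16.0251 6.1411 0.0000 0.0000 0.0000 0.0000 0.0000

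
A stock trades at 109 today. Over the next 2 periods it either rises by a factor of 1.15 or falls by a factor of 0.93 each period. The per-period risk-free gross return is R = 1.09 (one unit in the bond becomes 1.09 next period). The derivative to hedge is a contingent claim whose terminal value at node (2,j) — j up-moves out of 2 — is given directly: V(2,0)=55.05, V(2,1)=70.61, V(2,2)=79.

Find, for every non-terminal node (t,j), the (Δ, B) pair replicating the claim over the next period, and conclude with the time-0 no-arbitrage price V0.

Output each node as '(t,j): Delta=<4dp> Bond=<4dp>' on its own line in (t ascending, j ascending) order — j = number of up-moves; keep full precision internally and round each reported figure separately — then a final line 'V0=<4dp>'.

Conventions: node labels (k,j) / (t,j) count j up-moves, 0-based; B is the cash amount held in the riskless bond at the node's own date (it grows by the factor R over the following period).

Under the risk-neutral measure, an up-move has probability p* = (R−d)/(u−d) = 0.7273 and values discount at R = 1.09.
Expiry values: V(2,0)=55.0500, V(2,1)=70.6100, V(2,2)=79.0000
(1,0): S=101.3700. Δ = (V_up−V_dn)/(S_up−S_dn) = (70.6100−55.0500)/(116.5755−94.2741) = 0.6977. V = [p*·70.6100 + (1−p*)·55.0500]/1.09 = 60.8866. B = V − Δ·S = -9.8407.
(1,1): S=125.3500. Δ = (V_up−V_dn)/(S_up−S_dn) = (79.0000−70.6100)/(144.1525−116.5755) = 0.3042. V = [p*·79.0000 + (1−p*)·70.6100]/1.09 = 70.3778. B = V − Δ·S = 32.2415.
(0,0): S=109.0000. Δ = (V_up−V_dn)/(S_up−S_dn) = (70.3778−60.8866)/(125.3500−101.3700) = 0.3958. V = [p*·70.3778 + (1−p*)·60.8866]/1.09 = 62.1920. B = V − Δ·S = 19.0500.
As a check, the time-0 holding Δ(0,0)·S0 + B(0,0) comes to 62.1920 — exactly V0.

(0,0): Delta=0.3958 Bond=19.0500
(1,0): Delta=0.6977 Bond=-9.8407
(1,1): Delta=0.3042 Bond=32.2415
V0=62.1920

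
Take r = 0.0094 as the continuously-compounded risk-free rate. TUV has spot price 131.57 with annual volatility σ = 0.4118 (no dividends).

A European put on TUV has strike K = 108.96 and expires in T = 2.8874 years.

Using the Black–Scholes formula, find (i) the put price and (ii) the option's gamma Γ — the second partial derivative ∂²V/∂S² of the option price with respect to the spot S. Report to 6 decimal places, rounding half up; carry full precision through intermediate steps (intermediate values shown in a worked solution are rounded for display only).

price = 21.200966
Γ = 0.003489

σ√T = 0.4118·√2.8874 = 0.699745
d₁ = (ln(S/K) + (r+σ²/2)T) / (σ√T) = (ln(131.57/108.96) + (0.0094+0.4118²/2)·2.8874) / 0.699745 = (0.188558 + 0.271963) / 0.699745 = 0.658127
d₂ = d₁ − σ√T = 0.658127 − 0.699745 = -0.041618
e^{−rT} = 0.973223
N(−d₁) = 0.255228,  N(−d₂) = 0.516598
Put price V = K·e^{−rT}·N(−d₂) − S·N(−d₁) = 54.781336 − 33.580370 = 21.200966
φ(d₁) = (1/√(2π))·e^{−d₁²/2} = 0.321260
Γ = φ(d₁) / (S·σ·√T) = 0.003489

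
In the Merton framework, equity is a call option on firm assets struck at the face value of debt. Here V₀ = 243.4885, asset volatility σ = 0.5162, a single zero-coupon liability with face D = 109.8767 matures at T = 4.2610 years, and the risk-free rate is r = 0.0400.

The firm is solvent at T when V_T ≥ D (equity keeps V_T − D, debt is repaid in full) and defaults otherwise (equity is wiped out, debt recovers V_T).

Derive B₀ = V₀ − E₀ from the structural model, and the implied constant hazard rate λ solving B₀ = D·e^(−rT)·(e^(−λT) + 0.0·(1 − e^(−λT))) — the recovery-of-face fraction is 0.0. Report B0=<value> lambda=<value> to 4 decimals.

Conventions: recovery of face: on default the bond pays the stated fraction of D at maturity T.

Apply the equity-as-call identities (strike 109.8767, horizon 4.2610 years):
d₁ = [ln(V₀/D) + (r + σ²/2)T] / (σ√T)
   = [ln(243.4885/109.8767) + (0.0400 + 0.5·0.5162²)·4.2610] / (0.5162·√4.2610)
   = [0.795711 + 0.738138] / 1.065550 = 1.439491
d₂ = d₁ − σ√T = 1.439491 − 1.065550 = 0.373941
N(d₁) = 0.924994,  N(d₂) = 0.645776,  e^(−rT) = 0.843294
E₀ = V₀·N(d₁) − D·e^(−rT)·N(d₂)
   = 243.4885·0.924994 − 109.8767·0.843294·0.645776 = 165.388948
B₀ = V₀ − E₀ = 243.4885 − 165.388948 = 78.099552
e^(−λT) = (B₀·e^(rT)/D − 0)/(1 − 0) = (78.0996·1.185827/109.8767 − 0)/1 = 0.84287729
λ = −ln(0.84287729)/4.2610 = 0.040116

B0=78.0996 lambda=0.0401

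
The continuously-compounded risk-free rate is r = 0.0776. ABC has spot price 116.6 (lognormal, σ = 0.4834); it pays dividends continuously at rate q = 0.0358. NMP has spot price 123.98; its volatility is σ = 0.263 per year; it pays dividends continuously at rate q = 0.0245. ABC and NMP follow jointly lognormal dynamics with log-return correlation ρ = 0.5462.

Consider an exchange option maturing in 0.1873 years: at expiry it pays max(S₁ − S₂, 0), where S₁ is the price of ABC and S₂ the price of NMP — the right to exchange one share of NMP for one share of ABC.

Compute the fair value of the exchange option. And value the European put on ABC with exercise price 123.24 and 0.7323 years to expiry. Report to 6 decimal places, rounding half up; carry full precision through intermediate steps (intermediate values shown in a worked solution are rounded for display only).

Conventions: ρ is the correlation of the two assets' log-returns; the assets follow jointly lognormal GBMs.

exchange price = 5.096708
price(ABC put K=123.24) = 20.302987

σ_eff = √(σ₁² + σ₂² − 2ρσ₁σ₂) = √(0.4834² + 0.263² − 2·0.5462·0.4834·0.263) = 0.404924
d₁ = (ln(S₁/S₂) + (q₂ − q₁ + σ_eff²/2)T) / (σ_eff√T) = (ln(116.6/123.98) + (0.0245 − 0.0358 + 0.081982)·0.1873) / 0.175244 = -0.274660
d₂ = d₁ − σ_eff√T = -0.274660 − 0.175244 = -0.449903
N(d₁) = 0.391789,  N(d₂) = 0.326390
V = S₁·e^{−q₁T}·N(d₁) − S₂·e^{−q₂T}·N(d₂) = 45.377290 − 40.280582 = 5.096708
[vanilla: ABC put K=123.24]
σ√T = 0.4834·√0.7323 = 0.413667
d₁ = (ln(S/K) + (r−q+σ²/2)T) / (σ√T) = (ln(116.6/123.24) + (0.0776−0.0358+0.4834²/2)·0.7323) / 0.413667 = (-0.055384 + 0.116170) / 0.413667 = 0.146944
d₂ = d₁ − σ√T = 0.146944 − 0.413667 = -0.266723
e^{−rT} = 0.944758
e^{−qT} = 0.974124
N(−d₁) = 0.441588,  N(−d₂) = 0.605159
price = K·e^{−rT}·N(−d₂) − S·e^{−qT}·N(−d₁) = 70.459830 − 50.156843 = 20.302987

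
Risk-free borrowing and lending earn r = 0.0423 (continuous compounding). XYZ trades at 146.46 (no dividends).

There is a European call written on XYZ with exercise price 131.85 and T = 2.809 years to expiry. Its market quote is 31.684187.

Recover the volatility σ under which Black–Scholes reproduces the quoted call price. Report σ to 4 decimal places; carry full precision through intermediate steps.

At σ = 0.1311 the Black–Scholes value reproduces the quote:
σ√T = 0.1311·√2.809 = 0.219725
d₁ = (ln(S/K) + (r+σ²/2)T) / (σ√T) = (ln(146.46/131.85) + (0.0423+0.1311²/2)·2.809) / 0.219725 = (0.105087 + 0.142960) / 0.219725 = 1.128902
d₂ = d₁ − σ√T = 1.128902 − 0.219725 = 0.909178
e^{−rT} = 0.887967
N(d₁) = 0.870531,  N(d₂) = 0.818372
V = S·N(d₁) − K·e^{−rT}·N(d₂) = 127.497899 − 95.813712 = 31.684187 (the quoted price), and the Black–Scholes price is strictly increasing in σ, so σ is unique

sigma = 0.1311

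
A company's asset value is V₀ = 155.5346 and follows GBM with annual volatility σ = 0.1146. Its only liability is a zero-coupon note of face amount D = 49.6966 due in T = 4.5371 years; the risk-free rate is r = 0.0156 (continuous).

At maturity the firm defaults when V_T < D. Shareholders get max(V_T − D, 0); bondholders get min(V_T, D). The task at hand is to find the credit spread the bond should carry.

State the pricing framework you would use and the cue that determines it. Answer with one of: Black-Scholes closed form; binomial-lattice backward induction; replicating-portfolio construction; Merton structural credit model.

Key observation: the data describe a firm's assets (V₀ = 155.5346, GBM) and a single zero-coupon debt of face 49.6966, so credit quantities follow from equity-as-call in the structural model.

framework: Merton structural credit model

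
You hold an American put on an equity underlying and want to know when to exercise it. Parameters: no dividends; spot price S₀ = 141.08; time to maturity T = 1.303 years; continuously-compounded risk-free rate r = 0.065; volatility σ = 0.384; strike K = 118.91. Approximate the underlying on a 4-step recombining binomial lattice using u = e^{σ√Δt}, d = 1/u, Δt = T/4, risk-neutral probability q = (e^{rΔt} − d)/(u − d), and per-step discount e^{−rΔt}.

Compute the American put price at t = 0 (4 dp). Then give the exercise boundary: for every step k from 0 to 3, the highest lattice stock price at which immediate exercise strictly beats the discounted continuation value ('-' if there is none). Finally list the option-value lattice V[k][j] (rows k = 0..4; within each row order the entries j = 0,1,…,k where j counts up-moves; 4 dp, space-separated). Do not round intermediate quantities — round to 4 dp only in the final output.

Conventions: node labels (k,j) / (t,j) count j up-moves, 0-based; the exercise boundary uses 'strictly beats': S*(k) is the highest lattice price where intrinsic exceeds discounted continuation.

Δt=0.32575, u=1.24504, d=0.80319, q=0.49386, disc=e^(-rΔt)=0.97905
k=4 terminal: V=max(K-S,0) → 60.1969 27.8977 0.0000 0.0000 0.0000
k=3: j=0 S=73.1000 intr=45.8100 cont=43.3187 V=45.8100[EX]; j=1 S=113.3138 intr=5.5962 cont=13.8243 V=13.8243[hold]; j=2 S=175.6500 intr=0.0000 cont=0.0000 V=0.0000[hold]; j=3 S=272.2785 intr=0.0000 cont=0.0000 V=0.0000[hold]  S*(3)=73.1000
k=2: j=0 S=91.0123 intr=27.8977 cont=29.3848 V=29.3848[hold]; j=1 S=141.0800 intr=0.0000 cont=6.8505 V=6.8505[hold]; j=2 S=218.6909 intr=0.0000 cont=0.0000 V=0.0000[hold]  S*(2)=-
k=1: j=0 S=113.3138 intr=5.5962 cont=17.8735 V=17.8735[hold]; j=1 S=175.6500 intr=0.0000 cont=3.3947 V=3.3947[hold]  S*(1)=-
k=0: j=0 S=141.0800 intr=0.0000 cont=10.4984 V=10.4984[hold]  S*(0)=-

price = 10.4984
boundary = - - - 73.1000
tree:
10.4984
17.8735 3.3947
29.3848 6.8505 0.0000
45.8100 13.8243 0.0000 0.0000
60.1969 27.8977 0.0000 0.0000 0.0000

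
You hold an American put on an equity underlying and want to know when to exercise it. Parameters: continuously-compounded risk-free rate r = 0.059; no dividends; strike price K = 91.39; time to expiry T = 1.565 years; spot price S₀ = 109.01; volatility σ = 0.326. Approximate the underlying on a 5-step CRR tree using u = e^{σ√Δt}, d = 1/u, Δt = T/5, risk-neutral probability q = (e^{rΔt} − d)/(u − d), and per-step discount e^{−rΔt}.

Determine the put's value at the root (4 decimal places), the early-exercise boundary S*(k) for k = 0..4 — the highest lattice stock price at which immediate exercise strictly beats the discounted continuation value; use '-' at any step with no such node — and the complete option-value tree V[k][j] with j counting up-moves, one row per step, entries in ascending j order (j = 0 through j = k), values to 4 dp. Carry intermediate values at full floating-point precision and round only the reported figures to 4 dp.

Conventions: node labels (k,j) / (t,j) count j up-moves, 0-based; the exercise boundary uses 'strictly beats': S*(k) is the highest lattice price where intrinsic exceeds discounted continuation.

Δt=0.31300, u=1.20008, d=0.83328, q=0.50534, disc=e^(-rΔt)=0.98170
k=5 terminal: V=max(K-S,0) → 47.5953 28.3176 0.5541 0.0000 0.0000 0.0000
k=4: j=0 S=52.5570 intr=38.8330 cont=37.1608 V=38.8330[EX]; j=1 S=75.6917 intr=15.6983 cont=14.0260 V=15.6983[EX]; j=2 S=109.0100 intr=0.0000 cont=0.2691 V=0.2691[hold]; j=3 S=156.9944 intr=0.0000 cont=0.0000 V=0.0000[hold]; j=4 S=226.1008 intr=0.0000 cont=0.0000 V=0.0000[hold]  S*(4)=75.6917
k=3: j=0 S=63.0724 intr=28.3176 cont=26.6454 V=28.3176[EX]; j=1 S=90.8359 intr=0.5541 cont=7.7566 V=7.7566[hold]; j=2 S=130.8203 intr=0.0000 cont=0.1307 V=0.1307[hold]; j=3 S=188.4053 intr=0.0000 cont=0.0000 V=0.0000[hold]  S*(3)=63.0724
k=2: j=0 S=75.6917 intr=15.6983 cont=17.5992 V=17.5992[hold]; j=1 S=109.0100 intr=0.0000 cont=3.8315 V=3.8315[hold]; j=2 S=156.9944 intr=0.0000 cont=0.0635 V=0.0635[hold]  S*(2)=-
k=1: j=0 S=90.8359 intr=0.5541 cont=10.4470 V=10.4470[hold]; j=1 S=130.8203 intr=0.0000 cont=1.8921 V=1.8921[hold]  S*(1)=-
k=0: j=0 S=109.0100 intr=0.0000 cont=6.0118 V=6.0118[hold]  S*(0)=-

price = 6.0118
boundary = - - - 63.0724 75.6917
tree:
6.0118
10.4470 1.8921
17.5992 3.8315 0.0635
28.3176 7.7566 0.1307 0.0000
38.8330 15.6983 0.2691 0.0000 0.0000
47.5953 28.3176 0.5541 0.0000 0.0000 0.0000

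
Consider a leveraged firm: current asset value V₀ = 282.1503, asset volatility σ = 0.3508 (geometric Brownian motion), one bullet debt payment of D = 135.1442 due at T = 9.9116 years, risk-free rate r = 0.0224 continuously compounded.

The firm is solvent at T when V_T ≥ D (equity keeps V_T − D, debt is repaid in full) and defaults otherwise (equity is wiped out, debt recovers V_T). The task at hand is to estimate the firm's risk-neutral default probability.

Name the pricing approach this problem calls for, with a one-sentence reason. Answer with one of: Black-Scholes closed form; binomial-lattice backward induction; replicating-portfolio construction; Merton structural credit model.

Key observation: the asked-for credit quantity lives on the firm's capital structure — asset value, asset volatility, debt face 135.1442 — which is the structural model's domain.

framework: Merton structural credit model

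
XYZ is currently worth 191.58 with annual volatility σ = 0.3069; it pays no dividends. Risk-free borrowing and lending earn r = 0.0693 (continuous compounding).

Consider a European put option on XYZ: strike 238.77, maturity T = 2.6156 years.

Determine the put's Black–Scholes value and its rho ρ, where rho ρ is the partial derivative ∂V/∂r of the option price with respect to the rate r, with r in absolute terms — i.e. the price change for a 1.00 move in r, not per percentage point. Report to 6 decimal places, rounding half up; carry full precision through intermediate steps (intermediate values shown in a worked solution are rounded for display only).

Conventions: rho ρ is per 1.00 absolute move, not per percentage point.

σ√T = 0.3069·√2.6156 = 0.496344
d₁ = (ln(S/K) + (r+σ²/2)T) / (σ√T) = (ln(191.58/238.77) + (0.0693+0.3069²/2)·2.6156) / 0.496344 = (-0.220195 + 0.304440) / 0.496344 = 0.169730
d₂ = d₁ − σ√T = 0.169730 − 0.496344 = -0.326614
e^{−rT} = 0.834218
N(−d₁) = 0.432611,  N(−d₂) = 0.628020
Put price V = K·e^{−rT}·N(−d₂) − S·N(−d₁) = 125.092871 − 82.879670 = 42.213201
ρ = −K·T·e^{−rT}·N(−d₂) = -327.192914

price = 42.213201
ρ = -327.192914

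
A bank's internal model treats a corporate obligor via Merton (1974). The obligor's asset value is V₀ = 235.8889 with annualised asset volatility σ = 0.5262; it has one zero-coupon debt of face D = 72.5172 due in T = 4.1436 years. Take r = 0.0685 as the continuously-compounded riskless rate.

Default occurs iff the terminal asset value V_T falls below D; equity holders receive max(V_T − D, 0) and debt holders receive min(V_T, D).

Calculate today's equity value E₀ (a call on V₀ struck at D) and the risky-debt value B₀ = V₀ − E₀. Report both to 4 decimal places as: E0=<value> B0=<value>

With assets at 235.8889 and a single debt payment of 72.5172 at 4.1436 years:
d₁ = [ln(V₀/D) + (r + σ²/2)T] / (σ√T)
   = [ln(235.8889/72.5172) + (0.0685 + 0.5·0.5262²)·4.1436] / (0.5262·√4.1436)
   = [1.179537 + 0.857490] / 1.071124 = 1.901766
d₂ = d₁ − σ√T = 1.901766 − 1.071124 = 0.830642
N(d₁) = 0.971399,  N(d₂) = 0.796912,  e^(−rT) = 0.752890
E₀ = V₀·N(d₁) − D·e^(−rT)·N(d₂)
   = 235.8889·0.971399 − 72.5172·0.752890·0.796912 = 185.632905
B₀ = V₀ − E₀ = 235.8889 − 185.632905 = 50.255995

E0=185.6329 B0=50.2560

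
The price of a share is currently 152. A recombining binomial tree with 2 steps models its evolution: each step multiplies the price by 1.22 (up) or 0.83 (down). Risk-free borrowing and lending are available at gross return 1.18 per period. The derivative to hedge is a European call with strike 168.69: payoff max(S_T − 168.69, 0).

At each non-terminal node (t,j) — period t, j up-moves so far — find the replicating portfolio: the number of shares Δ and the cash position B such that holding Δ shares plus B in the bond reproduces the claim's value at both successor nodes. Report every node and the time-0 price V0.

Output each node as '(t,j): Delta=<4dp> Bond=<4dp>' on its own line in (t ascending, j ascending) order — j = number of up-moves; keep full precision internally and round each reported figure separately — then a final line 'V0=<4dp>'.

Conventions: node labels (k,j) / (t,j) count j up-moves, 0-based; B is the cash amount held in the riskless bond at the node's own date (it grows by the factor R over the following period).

Since d<R<u, set p* = (R−d)/(u−d) = 0.8974; price each node as the discounted p*-expectation of its children.
At maturity the claim pays: V(2,0)=0.0000, V(2,1)=0.0000, V(2,2)=57.5468
(1,0): S=126.1600. Δ = (V_up−V_dn)/(S_up−S_dn) = (0.0000−0.0000)/(153.9152−104.7128) = 0.0000. V = [p*·0.0000 + (1−p*)·0.0000]/1.18 = 0.0000. B = V − Δ·S = 0.0000.
(1,1): S=185.4400. Δ = (V_up−V_dn)/(S_up−S_dn) = (57.5468−0.0000)/(226.2368−153.9152) = 0.7957. V = [p*·57.5468 + (1−p*)·0.0000]/1.18 = 43.7666. B = V − Δ·S = -103.7893.
(0,0): S=152.0000. Δ = (V_up−V_dn)/(S_up−S_dn) = (43.7666−0.0000)/(185.4400−126.1600) = 0.7383. V = [p*·43.7666 + (1−p*)·0.0000]/1.18 = 33.2862. B = V − Δ·S = -78.9358.
Check: Δ(0,0)·S0 + B(0,0) = 33.2862 = V0.

(0,0): Delta=0.7383 Bond=-78.9358
(1,0): Delta=0.0000 Bond=0.0000
(1,1): Delta=0.7957 Bond=-103.7893
V0=33.2862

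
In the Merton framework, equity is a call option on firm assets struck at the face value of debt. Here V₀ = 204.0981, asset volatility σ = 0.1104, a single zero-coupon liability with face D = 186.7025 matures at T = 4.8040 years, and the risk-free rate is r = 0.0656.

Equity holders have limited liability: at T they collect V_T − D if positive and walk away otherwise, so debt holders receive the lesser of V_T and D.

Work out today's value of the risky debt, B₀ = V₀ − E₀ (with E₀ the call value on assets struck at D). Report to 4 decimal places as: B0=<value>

Equity is a call on the firm's assets struck at D = 186.7025:
d₁ = [ln(V₀/D) + (r + σ²/2)T] / (σ√T)
   = [ln(204.0981/186.7025) + (0.0656 + 0.5·0.1104²)·4.8040] / (0.1104·√4.8040)
   = [0.089084 + 0.344418] / 0.241975 = 1.791518
d₂ = d₁ − σ√T = 1.791518 − 0.241975 = 1.549543
N(d₁) = 0.963395,  N(d₂) = 0.939374,  e^(−rT) = 0.729685
E₀ = V₀·N(d₁) − D·e^(−rT)·N(d₂)
   = 204.0981·0.963395 − 186.7025·0.729685·0.939374 = 68.652334
B₀ = V₀ − E₀ = 204.0981 − 68.652334 = 135.445766

B0=135.4458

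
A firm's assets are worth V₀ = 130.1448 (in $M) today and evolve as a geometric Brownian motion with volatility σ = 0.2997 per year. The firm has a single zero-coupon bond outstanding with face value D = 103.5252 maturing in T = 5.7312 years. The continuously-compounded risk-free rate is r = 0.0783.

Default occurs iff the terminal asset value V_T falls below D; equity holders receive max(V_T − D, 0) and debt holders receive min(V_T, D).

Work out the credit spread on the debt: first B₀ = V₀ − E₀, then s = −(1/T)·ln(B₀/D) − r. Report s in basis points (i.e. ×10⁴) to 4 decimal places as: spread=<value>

Work the structural quantities from V₀ = 130.1448 against face 103.5252:
d₁ = [ln(V₀/D) + (r + σ²/2)T] / (σ√T)
   = [ln(130.1448/103.5252) + (0.0783 + 0.5·0.2997²)·5.7312] / (0.2997·√5.7312)
   = [0.228833 + 0.706141] / 0.717480 = 1.303137
d₂ = d₁ − σ√T = 1.303137 − 0.717480 = 0.585657
N(d₁) = 0.903736,  N(d₂) = 0.720947,  e^(−rT) = 0.638424
E₀ = V₀·N(d₁) − D·e^(−rT)·N(d₂)
   = 130.1448·0.903736 − 103.5252·0.638424·0.720947 = 69.967018
B₀ = V₀ − E₀ = 130.1448 − 69.967018 = 60.177782
spread = −(1/T)·ln(B₀/D) − r = −(1/5.7312)·ln(60.177782/103.5252) − 0.0783 = 0.01635938
in basis points: 0.01635938 × 10⁴ = 163.5938 bp

spread=163.5938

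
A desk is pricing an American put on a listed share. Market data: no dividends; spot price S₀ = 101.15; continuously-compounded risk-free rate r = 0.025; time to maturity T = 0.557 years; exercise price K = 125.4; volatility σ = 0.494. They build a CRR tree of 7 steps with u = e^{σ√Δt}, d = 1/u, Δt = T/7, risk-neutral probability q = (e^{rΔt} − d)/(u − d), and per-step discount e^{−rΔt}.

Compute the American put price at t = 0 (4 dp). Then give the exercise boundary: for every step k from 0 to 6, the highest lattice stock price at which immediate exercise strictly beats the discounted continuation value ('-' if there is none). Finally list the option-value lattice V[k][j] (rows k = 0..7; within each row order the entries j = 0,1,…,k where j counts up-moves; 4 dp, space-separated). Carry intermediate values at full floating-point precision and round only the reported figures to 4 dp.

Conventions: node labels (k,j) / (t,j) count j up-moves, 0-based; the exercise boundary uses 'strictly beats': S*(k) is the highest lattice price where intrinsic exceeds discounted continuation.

params: Δt=0.07957 u=1.14953 d=0.86992 q=0.47234 e^(-rΔt)=0.99801
t_7 payoffs: 87.2640 75.0068 58.8099 37.4072 9.1255 0.0000 0.0000 0.0000
t_6: node(6,0) S=43.8383 payoff=81.5617 vs cont=81.3125 → 81.5617 [stop]  node(6,1) S=57.9283 payoff=67.4717 vs cont=67.2225 → 67.4717 [stop]  node(6,2) S=76.5470 payoff=48.8530 vs cont=48.6037 → 48.8530 [stop]  node(6,3) S=101.1500 payoff=24.2500 vs cont=24.0008 → 24.2500 [stop]  node(6,4) S=133.6606 payoff=0.0000 vs cont=4.8056 → 4.8056 [wait]  node(6,5) S=176.6204 payoff=0.0000 vs cont=0.0000 → 0.0000 [wait]  node(6,6) S=233.3879 payoff=0.0000 vs cont=0.0000 → 0.0000 [wait]  ⇒ S*(6)=101.1500
t_5: node(5,0) S=50.3932 payoff=75.0068 vs cont=74.7576 → 75.0068 [stop]  node(5,1) S=66.5901 payoff=58.8099 vs cont=58.5607 → 58.8099 [stop]  node(5,2) S=87.9928 payoff=37.4072 vs cont=37.1580 → 37.4072 [stop]  node(5,3) S=116.2745 payoff=9.1255 vs cont=15.0357 → 15.0357 [wait]  node(5,4) S=153.6463 payoff=0.0000 vs cont=2.5307 → 2.5307 [wait]  node(5,5) S=203.0297 payoff=0.0000 vs cont=0.0000 → 0.0000 [wait]  ⇒ S*(5)=87.9928
t_4: node(4,0) S=57.9283 payoff=67.4717 vs cont=67.2225 → 67.4717 [stop]  node(4,1) S=76.5470 payoff=48.8530 vs cont=48.6037 → 48.8530 [stop]  node(4,2) S=101.1500 payoff=24.2500 vs cont=26.7869 → 26.7869 [wait]  node(4,3) S=133.6606 payoff=0.0000 vs cont=9.1109 → 9.1109 [wait]  node(4,4) S=176.6204 payoff=0.0000 vs cont=1.3327 → 1.3327 [wait]  ⇒ S*(4)=76.5470
t_3: node(3,0) S=66.5901 payoff=58.8099 vs cont=58.5607 → 58.8099 [stop]  node(3,1) S=87.9928 payoff=37.4072 vs cont=38.3539 → 38.3539 [wait]  node(3,2) S=116.2745 payoff=9.1255 vs cont=18.4012 → 18.4012 [wait]  node(3,3) S=153.6463 payoff=0.0000 vs cont=5.4261 → 5.4261 [wait]  ⇒ S*(3)=66.5901
t_2: node(2,0) S=76.5470 payoff=48.8530 vs cont=49.0500 → 49.0500 [wait]  node(2,1) S=101.1500 payoff=24.2500 vs cont=28.8719 → 28.8719 [wait]  node(2,2) S=133.6606 payoff=0.0000 vs cont=12.2481 → 12.2481 [wait]  ⇒ S*(2)=-
t_1: node(1,0) S=87.9928 payoff=37.4072 vs cont=39.4405 → 39.4405 [wait]  node(1,1) S=116.2745 payoff=9.1255 vs cont=20.9780 → 20.9780 [wait]  ⇒ S*(1)=-
t_0: node(0,0) S=101.1500 payoff=24.2500 vs cont=30.6589 → 30.6589 [wait]  ⇒ S*(0)=-

price = 30.6589
boundary = - - - 66.5901 76.5470 87.9928 101.1500
tree:
30.6589
39.4405 20.9780
49.0500 28.8719 12.2481
58.8099 38.3539 18.4012 5.4261
67.4717 48.8530 26.7869 9.1109 1.3327
75.0068 58.8099 37.4072 15.0357 2.5307 0.0000
81.5617 67.4717 48.8530 24.2500 4.8056 0.0000 0.0000
87.2640 75.0068 58.8099 37.4072 9.1255 0.0000 0.0000 0.0000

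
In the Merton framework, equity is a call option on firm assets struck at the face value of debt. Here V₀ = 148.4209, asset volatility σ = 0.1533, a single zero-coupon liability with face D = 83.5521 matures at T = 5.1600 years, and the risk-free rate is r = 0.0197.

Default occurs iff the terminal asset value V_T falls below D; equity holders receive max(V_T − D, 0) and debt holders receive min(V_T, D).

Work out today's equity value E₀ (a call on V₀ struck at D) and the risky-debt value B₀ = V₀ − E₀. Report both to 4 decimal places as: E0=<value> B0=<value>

Apply the equity-as-call identities (strike 83.5521, horizon 5.1600 years):
d₁ = [ln(V₀/D) + (r + σ²/2)T] / (σ√T)
   = [ln(148.4209/83.5521) + (0.0197 + 0.5·0.1533²)·5.1600] / (0.1533·√5.1600)
   = [0.574582 + 0.162284] / 0.348231 = 2.116029
d₂ = d₁ − σ√T = 2.116029 − 0.348231 = 1.767798
N(d₁) = 0.982829,  N(d₂) = 0.961453,  e^(−rT) = 0.903344
E₀ = V₀·N(d₁) − D·e^(−rT)·N(d₂)
   = 148.4209·0.982829 − 83.5521·0.903344·0.961453 = 73.305470
B₀ = V₀ − E₀ = 148.4209 − 73.305470 = 75.115430

E0=73.3055 B0=75.1154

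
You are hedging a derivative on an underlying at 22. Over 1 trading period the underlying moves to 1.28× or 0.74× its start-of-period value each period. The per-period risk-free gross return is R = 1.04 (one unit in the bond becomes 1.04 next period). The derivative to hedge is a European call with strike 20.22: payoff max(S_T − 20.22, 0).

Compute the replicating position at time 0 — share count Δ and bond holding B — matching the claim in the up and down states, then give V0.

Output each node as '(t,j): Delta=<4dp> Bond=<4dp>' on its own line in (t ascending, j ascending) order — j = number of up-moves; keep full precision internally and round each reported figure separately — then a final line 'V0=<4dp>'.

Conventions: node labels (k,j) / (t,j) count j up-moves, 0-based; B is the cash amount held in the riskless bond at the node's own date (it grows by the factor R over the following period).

(0,0): Delta=0.6684 Bond=-10.4623
V0=4.2415

Since d<R<u, set p* = (R−d)/(u−d) = 0.5556; price each node as the discounted p*-expectation of its children.
Terminal payoffs: V(1,0)=0.0000, V(1,1)=7.9400
Node (0,0) S=22.0000: V=(p*·7.9400+(1−p*)·0.0000)/1.04=4.2415; Δ=(7.9400−0.0000)/(28.1600−16.2800)=0.6684; B=V−Δ·S=-10.4623
Verification: the root portfolio costs Δ(0,0)·S0 + B(0,0) = 4.2415, matching V0.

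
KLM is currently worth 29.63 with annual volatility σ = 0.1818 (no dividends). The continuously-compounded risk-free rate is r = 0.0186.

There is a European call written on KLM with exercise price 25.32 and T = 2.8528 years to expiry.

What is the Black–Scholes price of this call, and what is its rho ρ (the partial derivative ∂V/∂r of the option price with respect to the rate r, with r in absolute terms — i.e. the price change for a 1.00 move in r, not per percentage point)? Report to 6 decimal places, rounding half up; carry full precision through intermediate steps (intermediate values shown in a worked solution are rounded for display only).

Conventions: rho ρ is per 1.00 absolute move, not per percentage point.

price = 6.811407
ρ = 48.111480

σ√T = 0.1818·√2.8528 = 0.307064
d₁ = (ln(S/K) + (r+σ²/2)T) / (σ√T) = (ln(29.63/25.32) + (0.0186+0.1818²/2)·2.8528) / 0.307064 = (0.157193 + 0.100206) / 0.307064 = 0.838258
d₂ = d₁ − σ√T = 0.838258 − 0.307064 = 0.531193
e^{−rT} = 0.948321
N(d₁) = 0.799057,  N(d₂) = 0.702358
Call price V = S·N(d₁) − K·e^{−rT}·N(d₂) = 23.676059 − 16.864652 = 6.811407
ρ = K·T·e^{−rT}·N(d₂) = 48.111480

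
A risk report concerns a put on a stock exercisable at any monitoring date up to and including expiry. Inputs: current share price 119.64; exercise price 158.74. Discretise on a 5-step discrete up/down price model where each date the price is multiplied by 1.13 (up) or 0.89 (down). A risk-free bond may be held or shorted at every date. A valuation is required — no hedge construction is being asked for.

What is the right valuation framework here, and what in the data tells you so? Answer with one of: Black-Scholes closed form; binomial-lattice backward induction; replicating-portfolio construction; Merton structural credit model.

framework: binomial-lattice backward induction

Key observation: early exercise of the strike-158.74 put must be checked at each of the 5 dates (spot 119.64), which forces a node-by-node comparison of intrinsic and continuation value backward from expiry.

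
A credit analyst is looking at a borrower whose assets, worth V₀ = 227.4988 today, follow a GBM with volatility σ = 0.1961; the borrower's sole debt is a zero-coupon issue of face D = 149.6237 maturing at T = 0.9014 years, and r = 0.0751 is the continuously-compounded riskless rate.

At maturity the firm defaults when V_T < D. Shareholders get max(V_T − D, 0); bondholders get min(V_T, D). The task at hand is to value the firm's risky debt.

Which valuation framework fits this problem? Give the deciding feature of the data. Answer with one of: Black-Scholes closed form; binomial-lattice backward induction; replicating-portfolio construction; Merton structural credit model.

Key observation: the question is about default risk generated by asset-value dynamics against a debt face of 149.6237 — the structural framework prices exactly that.

framework: Merton structural credit model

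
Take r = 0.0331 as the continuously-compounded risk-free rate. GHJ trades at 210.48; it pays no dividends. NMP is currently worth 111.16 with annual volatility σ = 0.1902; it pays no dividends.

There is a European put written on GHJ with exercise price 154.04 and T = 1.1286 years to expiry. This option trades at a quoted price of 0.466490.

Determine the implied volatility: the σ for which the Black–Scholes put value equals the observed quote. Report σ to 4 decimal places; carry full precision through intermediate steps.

At σ = 0.1813 the Black–Scholes value reproduces the quote:
σ√T = 0.1813·√1.1286 = 0.192605
d₁ = (ln(S/K) + (r+σ²/2)T) / (σ√T) = (ln(210.48/154.04) + (0.0331+0.1813²/2)·1.1286) / 0.192605 = (0.312178 + 0.055905) / 0.192605 = 1.911078
d₂ = d₁ − σ√T = 1.911078 − 0.192605 = 1.718473
e^{−rT} = 0.963332
N(−d₁) = 0.027997,  N(−d₂) = 0.042855
V = K·e^{−rT}·N(−d₂) − S·N(−d₁) = 6.359361 − 5.892871 = 0.466490 (matching the quote); vega is positive throughout, so no other σ reproduces this price

sigma = 0.1813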